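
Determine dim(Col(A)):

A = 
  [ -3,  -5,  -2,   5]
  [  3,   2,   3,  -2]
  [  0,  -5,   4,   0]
Row reduce:
R2 → R2 + (1)·R1
R3 → R3 - (5/3)·R2
REF = 
  [ -3,  -5,  -2,   5]
  [  0,  -3,   1,   3]
  [  0,   0, 7/3,  -5]
Pivot columns: 1, 2, 3 → 3 pivots.
dim(Col(A)) = number of pivot columns = 3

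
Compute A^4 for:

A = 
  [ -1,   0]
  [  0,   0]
A^4 = 
  [  1,   0]
  [  0,   0]

A² = A·A:
A²[1,1] = (-1)(-1) + (0)(0) = 1
A²[1,2] = (-1)(0) + (0)(0) = 0
A²[2,1] = (0)(-1) + (0)(0) = 0
A²[2,2] = (0)(0) + (0)(0) = 0
A² = 
  [  1,   0]
  [  0,   0]

A^3 = A^2·A:
A^3[1,1] = (1)(-1) + (0)(0) = -1
A^3[1,2] = (1)(0) + (0)(0) = 0
A^3[2,1] = (0)(-1) + (0)(0) = 0
A^3[2,2] = (0)(0) + (0)(0) = 0
A^3 = 
  [ -1,   0]
  [  0,   0]

A^4 = A^3·A:
A^4[1,1] = (-1)(-1) + (0)(0) = 1
A^4[1,2] = (-1)(0) + (0)(0) = 0
A^4[2,1] = (0)(-1) + (0)(0) = 0
A^4[2,2] = (0)(0) + (0)(0) = 0
A^4 = 
  [  1,   0]
  [  0,   0]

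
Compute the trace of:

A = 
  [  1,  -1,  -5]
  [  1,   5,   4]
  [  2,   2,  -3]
3

tr(A) = 1 + 5 + -3 = 3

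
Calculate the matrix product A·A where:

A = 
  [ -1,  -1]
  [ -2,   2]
A² = A·A:
A²[1,1] = (-1)(-1) + (-1)(-2) = 3
A²[1,2] = (-1)(-1) + (-1)(2) = -1
A²[2,1] = (-2)(-1) + (2)(-2) = -2
A²[2,2] = (-2)(-1) + (2)(2) = 6
A² = 
  [  3,  -1]
  [ -2,   6]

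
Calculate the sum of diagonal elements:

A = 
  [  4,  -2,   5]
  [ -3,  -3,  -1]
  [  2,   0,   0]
1

tr(A) = 4 + -3 + 0 = 1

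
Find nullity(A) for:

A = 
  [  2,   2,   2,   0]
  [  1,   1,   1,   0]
nullity(A) = 3

Row reduce:
R2 → R2 - (1/2)·R1
REF = 
  [  2,   2,   2,   0]
  [  0,   0,   0,   0]
Pivot columns: 1 → 1 pivot.
rank(A) = 1, so nullity(A) = 4 - 1 = 3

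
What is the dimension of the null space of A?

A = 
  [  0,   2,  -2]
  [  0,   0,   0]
nullity(A) = 2

Row reduce:
(no row operations needed)
REF = 
  [  0,   2,  -2]
  [  0,   0,   0]
Pivot columns: 2 → 1 pivot.
rank(A) = 1, so nullity(A) = 3 - 1 = 2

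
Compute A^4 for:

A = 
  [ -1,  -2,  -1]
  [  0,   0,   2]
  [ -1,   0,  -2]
A^4 = 
  [ -3,   2, -15]
  [-16, -12, -18]
  [ 17,  16,  14]

A² = A·A:
A²[1,1] = (-1)(-1) + (-2)(0) + (-1)(-1) = 2
A²[1,2] = (-1)(-2) + (-2)(0) + (-1)(0) = 2
A²[1,3] = (-1)(-1) + (-2)(2) + (-1)(-2) = -1
A²[2,1] = (0)(-1) + (0)(0) + (2)(-1) = -2
A²[2,2] = (0)(-2) + (0)(0) + (2)(0) = 0
A²[2,3] = (0)(-1) + (0)(2) + (2)(-2) = -4
A²[3,1] = (-1)(-1) + (0)(0) + (-2)(-1) = 3
A²[3,2] = (-1)(-2) + (0)(0) + (-2)(0) = 2
A²[3,3] = (-1)(-1) + (0)(2) + (-2)(-2) = 5
A² = 
  [  2,   2,  -1]
  [ -2,   0,  -4]
  [  3,   2,   5]

A^3 = A^2·A:
A^3[1,1] = (2)(-1) + (2)(0) + (-1)(-1) = -1
A^3[1,2] = (2)(-2) + (2)(0) + (-1)(0) = -4
A^3[1,3] = (2)(-1) + (2)(2) + (-1)(-2) = 4
A^3[2,1] = (-2)(-1) + (0)(0) + (-4)(-1) = 6
A^3[2,2] = (-2)(-2) + (0)(0) + (-4)(0) = 4
A^3[2,3] = (-2)(-1) + (0)(2) + (-4)(-2) = 10
A^3[3,1] = (3)(-1) + (2)(0) + (5)(-1) = -8
A^3[3,2] = (3)(-2) + (2)(0) + (5)(0) = -6
A^3[3,3] = (3)(-1) + (2)(2) + (5)(-2) = -9
A^3 = 
  [ -1,  -4,   4]
  [  6,   4,  10]
  [ -8,  -6,  -9]

A^4 = A^3·A:
A^4[1,1] = (-1)(-1) + (-4)(0) + (4)(-1) = -3
A^4[1,2] = (-1)(-2) + (-4)(0) + (4)(0) = 2
A^4[1,3] = (-1)(-1) + (-4)(2) + (4)(-2) = -15
A^4[2,1] = (6)(-1) + (4)(0) + (10)(-1) = -16
A^4[2,2] = (6)(-2) + (4)(0) + (10)(0) = -12
A^4[2,3] = (6)(-1) + (4)(2) + (10)(-2) = -18
A^4[3,1] = (-8)(-1) + (-6)(0) + (-9)(-1) = 17
A^4[3,2] = (-8)(-2) + (-6)(0) + (-9)(0) = 16
A^4[3,3] = (-8)(-1) + (-6)(2) + (-9)(-2) = 14
A^4 = 
  [ -3,   2, -15]
  [-16, -12, -18]
  [ 17,  16,  14]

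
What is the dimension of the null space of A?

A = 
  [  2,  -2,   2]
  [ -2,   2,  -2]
nullity(A) = 2

Row reduce:
R2 → R2 + (1)·R1
REF = 
  [  2,  -2,   2]
  [  0,   0,   0]
Pivot columns: 1 → 1 pivot.
rank(A) = 1, so nullity(A) = 3 - 1 = 2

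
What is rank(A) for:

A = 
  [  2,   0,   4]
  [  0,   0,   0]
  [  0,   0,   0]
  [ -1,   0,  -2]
Row reduce:
R4 → R4 + (1/2)·R1
REF = 
  [  2,   0,   4]
  [  0,   0,   0]
  [  0,   0,   0]
  [  0,   0,   0]
Pivot columns: 1 → 1 pivot.

rank(A) = 1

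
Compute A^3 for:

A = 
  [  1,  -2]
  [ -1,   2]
A² = A·A:
A²[1,1] = (1)(1) + (-2)(-1) = 3
A²[1,2] = (1)(-2) + (-2)(2) = -6
A²[2,1] = (-1)(1) + (2)(-1) = -3
A²[2,2] = (-1)(-2) + (2)(2) = 6
A² = 
  [  3,  -6]
  [ -3,   6]

A^3 = A^2·A:
A^3[1,1] = (3)(1) + (-6)(-1) = 9
A^3[1,2] = (3)(-2) + (-6)(2) = -18
A^3[2,1] = (-3)(1) + (6)(-1) = -9
A^3[2,2] = (-3)(-2) + (6)(2) = 18
A^3 = 
  [  9, -18]
  [ -9,  18]

Therefore
A^3 = 
  [  9, -18]
  [ -9,  18]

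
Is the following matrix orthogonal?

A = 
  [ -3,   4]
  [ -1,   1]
No

AᵀA = 
  [ 10, -13]
  [-13,  17]
≠ I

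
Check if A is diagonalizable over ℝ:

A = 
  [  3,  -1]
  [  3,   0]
No

tr(A) = 3, det(A) = 3
Characteristic polynomial: λ² - tr(A)λ + det(A) = λ² - 3λ + 3
λ² - 3λ + 3 = 0  ⇒  λ = (3 ± √((-3)² - 4·(3)))/2 = (3 ± √(-3))/2
  = (3 + i√3)/2,  (3 - i√3)/2
Eigenvalues: (3 + i√3)/2, (3 - i√3)/2  (≈ 1.5 + 0.866i, 1.5 - 0.866i)
Has complex eigenvalues (not diagonalizable over ℝ).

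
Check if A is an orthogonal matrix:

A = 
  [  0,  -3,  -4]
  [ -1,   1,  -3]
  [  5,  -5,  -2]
No

AᵀA = 
  [ 26, -26,  -7]
  [-26,  35,  19]
  [ -7,  19,  29]
≠ I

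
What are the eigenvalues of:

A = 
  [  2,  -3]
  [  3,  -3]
λ = (-1 + i√11)/2, (-1 - i√11)/2  (≈ -0.5 + 1.658i, -0.5 - 1.658i)

tr(A) = -1, det(A) = 3
Characteristic polynomial: λ² - tr(A)λ + det(A) = λ² + λ + 3
λ² + λ + 3 = 0  ⇒  λ = (-1 ± √((1)² - 4·(3)))/2 = (-1 ± √(-11))/2
  = (-1 + i√11)/2,  (-1 - i√11)/2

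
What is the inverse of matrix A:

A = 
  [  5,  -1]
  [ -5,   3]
det(A) = (5)(3) - (-1)(-5) = 10
For a 2×2 matrix, A⁻¹ = (1/det(A)) · [[d, -b], [-c, a]]
    = (1/10) · [[3, 1], [5, 5]]

A⁻¹ = 
  [3/10, 1/10]
  [ 1/2,  1/2]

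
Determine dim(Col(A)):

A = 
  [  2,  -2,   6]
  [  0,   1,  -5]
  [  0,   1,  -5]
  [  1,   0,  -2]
dim(Col(A)) = 2

Row reduce:
R4 → R4 - (1/2)·R1
R3 → R3 - (1)·R2
R4 → R4 - (1)·R2
REF = 
  [  2,  -2,   6]
  [  0,   1,  -5]
  [  0,   0,   0]
  [  0,   0,   0]
Pivot columns: 1, 2 → 2 pivots.
dim(Col(A)) = number of pivot columns = 2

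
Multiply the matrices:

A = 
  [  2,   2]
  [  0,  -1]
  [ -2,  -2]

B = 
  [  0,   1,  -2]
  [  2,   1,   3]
AB = 
  [  4,   4,   2]
  [ -2,  -1,  -3]
  [ -4,  -4,  -2]

A is 3×2 and B is 2×3, so AB is 3×3. Each entry is (row of A)·(column of B):
AB[1,1] = (2)(0) + (2)(2) = 4
AB[1,2] = (2)(1) + (2)(1) = 4
AB[1,3] = (2)(-2) + (2)(3) = 2
AB[2,1] = (0)(0) + (-1)(2) = -2
AB[2,2] = (0)(1) + (-1)(1) = -1
AB[2,3] = (0)(-2) + (-1)(3) = -3
AB[3,1] = (-2)(0) + (-2)(2) = -4
AB[3,2] = (-2)(1) + (-2)(1) = -4
AB[3,3] = (-2)(-2) + (-2)(3) = -2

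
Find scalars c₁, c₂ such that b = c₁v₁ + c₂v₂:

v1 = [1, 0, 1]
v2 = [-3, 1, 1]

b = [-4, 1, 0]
c1 = -1, c2 = 1

b = -1·v1 + 1·v2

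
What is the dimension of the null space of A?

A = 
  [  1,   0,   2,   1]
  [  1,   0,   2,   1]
nullity(A) = 3

Row reduce:
R2 → R2 - (1)·R1
REF = 
  [  1,   0,   2,   1]
  [  0,   0,   0,   0]
Pivot columns: 1 → 1 pivot.
rank(A) = 1, so nullity(A) = 4 - 1 = 3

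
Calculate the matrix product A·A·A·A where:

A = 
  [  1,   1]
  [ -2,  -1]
A² = A·A:
A²[1,1] = (1)(1) + (1)(-2) = -1
A²[1,2] = (1)(1) + (1)(-1) = 0
A²[2,1] = (-2)(1) + (-1)(-2) = 0
A²[2,2] = (-2)(1) + (-1)(-1) = -1
A² = 
  [ -1,   0]
  [  0,  -1]

A^3 = A^2·A:
A^3[1,1] = (-1)(1) + (0)(-2) = -1
A^3[1,2] = (-1)(1) + (0)(-1) = -1
A^3[2,1] = (0)(1) + (-1)(-2) = 2
A^3[2,2] = (0)(1) + (-1)(-1) = 1
A^3 = 
  [ -1,  -1]
  [  2,   1]

A^4 = A^3·A:
A^4[1,1] = (-1)(1) + (-1)(-2) = 1
A^4[1,2] = (-1)(1) + (-1)(-1) = 0
A^4[2,1] = (2)(1) + (1)(-2) = 0
A^4[2,2] = (2)(1) + (1)(-1) = 1
A^4 = 
  [  1,   0]
  [  0,   1]

Therefore
A^4 = 
  [  1,   0]
  [  0,   1]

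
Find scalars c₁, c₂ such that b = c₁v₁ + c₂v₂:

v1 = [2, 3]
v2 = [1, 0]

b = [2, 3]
c1 = 1, c2 = 0

b = 1·v1 + 0·v2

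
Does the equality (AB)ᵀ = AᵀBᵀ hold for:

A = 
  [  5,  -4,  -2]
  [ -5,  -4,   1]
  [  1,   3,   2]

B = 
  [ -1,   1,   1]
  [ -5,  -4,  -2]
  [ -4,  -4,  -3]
No

(AB)ᵀ = 
  [ 23,  21, -24]
  [ 29,   7, -19]
  [ 19,   0, -11]

AᵀBᵀ = 
  [ -9,  -7,  -3]
  [  3,  30,  23]
  [  5,   2,  -2]

The two matrices differ, so (AB)ᵀ ≠ AᵀBᵀ in general. The correct identity is (AB)ᵀ = BᵀAᵀ.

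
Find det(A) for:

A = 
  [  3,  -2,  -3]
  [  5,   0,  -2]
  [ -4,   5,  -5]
Cofactor expansion along row 1:
det(A) = (3)·((0)(-5) - (-2)(5)) - (-2)·((5)(-5) - (-2)(-4)) + (-3)·((5)(5) - (0)(-4))
  = (3)(10) - (-2)(-33) + (-3)(25)
  = -111

det(A) = -111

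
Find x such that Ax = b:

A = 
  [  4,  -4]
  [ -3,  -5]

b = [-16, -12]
x = [-1, 3]

Row reduce the augmented matrix [A|b]:
R2 → R2 + (3/4)·R1
REF = 
  [  4,  -4, -16]
  [  0,  -8, -24]

Back-substitution:
x₂ = (-24) / (-8) = 3
x₁ = (-16 - (-4)(3)) / 4 = -1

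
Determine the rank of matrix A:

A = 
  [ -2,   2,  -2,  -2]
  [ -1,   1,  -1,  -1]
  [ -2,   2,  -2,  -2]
rank(A) = 1

Row reduce:
R2 → R2 - (1/2)·R1
R3 → R3 - (1)·R1
REF = 
  [ -2,   2,  -2,  -2]
  [  0,   0,   0,   0]
  [  0,   0,   0,   0]
Pivot columns: 1 → 1 pivot.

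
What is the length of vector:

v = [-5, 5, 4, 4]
9.055

||v||₂ = √((-5)² + (5)² + (4)² + (4)²) = √82 = 9.055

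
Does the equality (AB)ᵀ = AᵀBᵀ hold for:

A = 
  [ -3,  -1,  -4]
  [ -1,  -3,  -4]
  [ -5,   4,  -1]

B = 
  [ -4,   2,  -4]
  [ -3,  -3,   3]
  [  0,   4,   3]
No

(AB)ᵀ = 
  [ 15,  13,   8]
  [-19,  -9, -26]
  [ -3, -17,  29]

AᵀBᵀ = 
  [ 30,  -3, -19]
  [-18,  24,   0]
  [ 12,  21, -19]

The two matrices differ, so (AB)ᵀ ≠ AᵀBᵀ in general. The correct identity is (AB)ᵀ = BᵀAᵀ.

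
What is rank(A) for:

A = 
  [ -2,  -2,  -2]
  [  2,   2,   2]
rank(A) = 1

Row reduce:
R2 → R2 + (1)·R1
REF = 
  [ -2,  -2,  -2]
  [  0,   0,   0]
Pivot columns: 1 → 1 pivot.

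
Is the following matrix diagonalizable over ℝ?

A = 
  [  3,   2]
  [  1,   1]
Yes

tr(A) = 4, det(A) = 1
Characteristic polynomial: λ² - tr(A)λ + det(A) = λ² - 4λ + 1
λ² - 4λ + 1 = 0  ⇒  λ = (4 ± √((-4)² - 4·(1)))/2 = (4 ± √(12))/2
  = 2 + √3,  2 - √3
Eigenvalues: 2 + √3, 2 - √3  (≈ 3.732, 0.2679)
The two irrational eigenvalues are distinct (simple), so each has alg. mult. = geom. mult. = 1.
Sum of geometric multiplicities equals n, so A has n independent eigenvectors.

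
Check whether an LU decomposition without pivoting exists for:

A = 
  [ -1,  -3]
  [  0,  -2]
Yes.
A[1,1] = -1 ≠ 0, so Gaussian elimination proceeds without a row swap: multiplier ℓ₂₁ = (0)/(-1) = 0, and U[2,2] = -2 - (0)(-3) = -2.
L = 
  [  1,   0]
  [  0,   1]
U = 
  [ -1,  -3]
  [  0,  -2]
Check row 2 of LU: [(0)(-1), (0)(-3) + (-2)] = [0, -2] = row 2 of A ✓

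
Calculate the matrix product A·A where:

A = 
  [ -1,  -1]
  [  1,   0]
A² = A·A:
A²[1,1] = (-1)(-1) + (-1)(1) = 0
A²[1,2] = (-1)(-1) + (-1)(0) = 1
A²[2,1] = (1)(-1) + (0)(1) = -1
A²[2,2] = (1)(-1) + (0)(0) = -1
A² = 
  [  0,   1]
  [ -1,  -1]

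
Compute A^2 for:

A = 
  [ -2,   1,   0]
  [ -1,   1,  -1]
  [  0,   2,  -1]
A² = A·A:
A²[1,1] = (-2)(-2) + (1)(-1) + (0)(0) = 3
A²[1,2] = (-2)(1) + (1)(1) + (0)(2) = -1
A²[1,3] = (-2)(0) + (1)(-1) + (0)(-1) = -1
A²[2,1] = (-1)(-2) + (1)(-1) + (-1)(0) = 1
A²[2,2] = (-1)(1) + (1)(1) + (-1)(2) = -2
A²[2,3] = (-1)(0) + (1)(-1) + (-1)(-1) = 0
A²[3,1] = (0)(-2) + (2)(-1) + (-1)(0) = -2
A²[3,2] = (0)(1) + (2)(1) + (-1)(2) = 0
A²[3,3] = (0)(0) + (2)(-1) + (-1)(-1) = -1
A² = 
  [  3,  -1,  -1]
  [  1,  -2,   0]
  [ -2,   0,  -1]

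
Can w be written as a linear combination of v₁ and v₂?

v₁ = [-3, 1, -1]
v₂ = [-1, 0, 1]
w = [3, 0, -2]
No

Form the augmented matrix and row-reduce:
[v₁|v₂|w] = 
  [ -3,  -1,   3]
  [  1,   0,   0]
  [ -1,   1,  -2]
R2 → R2 + (1/3)·R1
R3 → R3 - (1/3)·R1
R3 → R3 + (4)·R2
REF = 
  [  -3,   -1,    3]
  [   0, -1/3,    1]
  [   0,    0,    1]

Row 3 reads [0 0 | 1], i.e. 0 = 1, so the system is inconsistent and w ∉ span{v₁, v₂}.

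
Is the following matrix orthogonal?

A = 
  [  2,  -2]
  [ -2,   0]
No

AᵀA = 
  [  8,  -4]
  [ -4,   4]
≠ I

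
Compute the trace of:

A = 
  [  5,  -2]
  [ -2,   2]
7

tr(A) = 5 + 2 = 7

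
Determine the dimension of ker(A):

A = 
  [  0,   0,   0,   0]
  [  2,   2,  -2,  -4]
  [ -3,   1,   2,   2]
nullity(A) = 2

Row reduce:
Swap R1 ↔ R2
R3 → R3 + (3/2)·R1
Swap R2 ↔ R3
REF = 
  [  2,   2,  -2,  -4]
  [  0,   4,  -1,  -4]
  [  0,   0,   0,   0]
Pivot columns: 1, 2 → 2 pivots.
rank(A) = 2, so nullity(A) = 4 - 2 = 2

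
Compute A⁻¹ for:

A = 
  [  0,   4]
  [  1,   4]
det(A) = (0)(4) - (4)(1) = -4
For a 2×2 matrix, A⁻¹ = (1/det(A)) · [[d, -b], [-c, a]]
    = (-1/4) · [[4, -4], [-1, 0]]

A⁻¹ = 
  [ -1,   1]
  [1/4,   0]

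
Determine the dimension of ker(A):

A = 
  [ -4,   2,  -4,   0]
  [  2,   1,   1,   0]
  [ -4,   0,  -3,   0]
nullity(A) = 2

Row reduce:
R2 → R2 + (1/2)·R1
R3 → R3 - (1)·R1
R3 → R3 + (1)·R2
REF = 
  [ -4,   2,  -4,   0]
  [  0,   2,  -1,   0]
  [  0,   0,   0,   0]
Pivot columns: 1, 2 → 2 pivots.
rank(A) = 2, so nullity(A) = 4 - 2 = 2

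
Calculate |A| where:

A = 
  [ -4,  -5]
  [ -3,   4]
-31

For a 2×2 matrix, det = ad - bc = (-4)(4) - (-5)(-3) = -31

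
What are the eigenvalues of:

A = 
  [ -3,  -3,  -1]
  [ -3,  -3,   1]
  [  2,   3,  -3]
Characteristic polynomial: det(λI - A) = λ³ + 9λ² + 17λ - 6
Testing integer divisors of the constant term: p(-6) = 0, so (λ + 6) is a factor:
p(λ) = (λ + 6)(λ² + 3λ - 1)
λ² + 3λ - 1 = 0  ⇒  λ = (-3 ± √((3)² - 4·(-1)))/2 = (-3 ± √(13))/2
  = (-3 + √13)/2,  (-3 - √13)/2

λ = -6, (-3 + √13)/2, (-3 - √13)/2  (≈ -6, 0.3028, -3.303)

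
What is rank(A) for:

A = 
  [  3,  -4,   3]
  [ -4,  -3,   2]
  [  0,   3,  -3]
rank(A) = 3

Row reduce:
R2 → R2 + (4/3)·R1
R3 → R3 + (9/25)·R2
REF = 
  [     3,     -4,      3]
  [     0,  -25/3,      6]
  [     0,      0, -21/25]
Pivot columns: 1, 2, 3 → 3 pivots.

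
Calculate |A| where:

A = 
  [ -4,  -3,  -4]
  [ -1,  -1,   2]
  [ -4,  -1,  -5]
Cofactor expansion along row 1:
det(A) = (-4)·((-1)(-5) - (2)(-1)) - (-3)·((-1)(-5) - (2)(-4)) + (-4)·((-1)(-1) - (-1)(-4))
  = (-4)(7) - (-3)(13) + (-4)(-3)
  = 23

det(A) = 23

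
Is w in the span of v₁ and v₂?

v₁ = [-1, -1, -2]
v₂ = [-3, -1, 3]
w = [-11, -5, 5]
Yes

Form the augmented matrix and row-reduce:
[v₁|v₂|w] = 
  [ -1,  -3, -11]
  [ -1,  -1,  -5]
  [ -2,   3,   5]
R2 → R2 - (1)·R1
R3 → R3 - (2)·R1
R3 → R3 - (9/2)·R2
REF = 
  [ -1,  -3, -11]
  [  0,   2,   6]
  [  0,   0,   0]

No row of the form [0 0 | nonzero], so the system is consistent. Back-substitution gives c₁ = 2, c₂ = 3: w = (2)·v₁ + (3)·v₂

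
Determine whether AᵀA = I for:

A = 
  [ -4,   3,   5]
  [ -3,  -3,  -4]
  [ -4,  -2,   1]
No

AᵀA = 
  [ 41,   5, -12]
  [  5,  22,  25]
  [-12,  25,  42]
≠ I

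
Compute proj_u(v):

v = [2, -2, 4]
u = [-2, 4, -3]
proj_u(v) = [48/29, -96/29, 72/29]

v·u = (2)(-2) + (-2)(4) + (4)(-3) = -24
u·u = (-2)² + (4)² + (-3)² = 29
proj_u(v) = (v·u / u·u) × u = (-24/29) × u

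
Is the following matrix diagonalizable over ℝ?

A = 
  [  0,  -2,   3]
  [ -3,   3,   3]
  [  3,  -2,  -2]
Yes

Characteristic polynomial: det(λI - A) = λ³ - λ² - 15λ + 15
Testing integer divisors of the constant term: p(1) = 0, so (λ - 1) is a factor:
p(λ) = (λ - 1)(λ² - 15)
λ² - 15 = 0  ⇒  λ = (0 ± √((0)² - 4·(-15)))/2 = (0 ± √(60))/2
  = √15,  -√15
Eigenvalues: 1, √15, -√15  (≈ 1, 3.873, -3.873)
The two irrational eigenvalues are distinct (simple), so each has alg. mult. = geom. mult. = 1.
λ=1: alg. mult. = 1, geom. mult. = 3 - rank(A - (1)I) = 3 - 2 = 1
Sum of geometric multiplicities equals n, so A has n independent eigenvectors.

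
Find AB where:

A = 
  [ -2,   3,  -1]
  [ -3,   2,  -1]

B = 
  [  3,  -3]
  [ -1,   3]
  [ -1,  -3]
AB = 
  [ -8,  18]
  [-10,  18]

A is 2×3 and B is 3×2, so AB is 2×2. Each entry is (row of A)·(column of B):
AB[1,1] = (-2)(3) + (3)(-1) + (-1)(-1) = -8
AB[1,2] = (-2)(-3) + (3)(3) + (-1)(-3) = 18
AB[2,1] = (-3)(3) + (2)(-1) + (-1)(-1) = -10
AB[2,2] = (-3)(-3) + (2)(3) + (-1)(-3) = 18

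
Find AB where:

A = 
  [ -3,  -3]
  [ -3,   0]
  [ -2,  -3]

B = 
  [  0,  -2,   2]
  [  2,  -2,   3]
AB = 
  [ -6,  12, -15]
  [  0,   6,  -6]
  [ -6,  10, -13]

A is 3×2 and B is 2×3, so AB is 3×3. Each entry is (row of A)·(column of B):
AB[1,1] = (-3)(0) + (-3)(2) = -6
AB[1,2] = (-3)(-2) + (-3)(-2) = 12
AB[1,3] = (-3)(2) + (-3)(3) = -15
AB[2,1] = (-3)(0) + (0)(2) = 0
AB[2,2] = (-3)(-2) + (0)(-2) = 6
AB[2,3] = (-3)(2) + (0)(3) = -6
AB[3,1] = (-2)(0) + (-3)(2) = -6
AB[3,2] = (-2)(-2) + (-3)(-2) = 10
AB[3,3] = (-2)(2) + (-3)(3) = -13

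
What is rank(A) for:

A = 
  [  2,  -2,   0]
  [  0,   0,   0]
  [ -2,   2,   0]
rank(A) = 1

Row reduce:
R3 → R3 + (1)·R1
REF = 
  [  2,  -2,   0]
  [  0,   0,   0]
  [  0,   0,   0]
Pivot columns: 1 → 1 pivot.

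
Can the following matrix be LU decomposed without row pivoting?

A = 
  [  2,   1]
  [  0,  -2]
Yes.
A[1,1] = 2 ≠ 0, so Gaussian elimination proceeds without a row swap: multiplier ℓ₂₁ = (0)/(2) = 0, and U[2,2] = -2 - (0)(1) = -2.
L = 
  [  1,   0]
  [  0,   1]
U = 
  [  2,   1]
  [  0,  -2]
Check row 2 of LU: [(0)(2), (0)(1) + (-2)] = [0, -2] = row 2 of A ✓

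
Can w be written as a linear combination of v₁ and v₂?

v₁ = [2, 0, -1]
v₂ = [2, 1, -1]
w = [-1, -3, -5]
No

Form the augmented matrix and row-reduce:
[v₁|v₂|w] = 
  [  2,   2,  -1]
  [  0,   1,  -3]
  [ -1,  -1,  -5]
R3 → R3 + (1/2)·R1
REF = 
  [    2,     2,    -1]
  [    0,     1,    -3]
  [    0,     0, -11/2]

Row 3 reads [0 0 | -11/2], i.e. 0 = -11/2, so the system is inconsistent and w ∉ span{v₁, v₂}.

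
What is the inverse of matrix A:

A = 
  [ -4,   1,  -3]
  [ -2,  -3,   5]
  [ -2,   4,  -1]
det(A) = (-4)·((-3)(-1) - (5)(4)) - (1)·((-2)(-1) - (5)(-2)) + (-3)·((-2)(4) - (-3)(-2))
  = (-4)(-17) - (1)(12) + (-3)(-14)
  = 98
det(A) = 98 ≠ 0, so A is invertible.

Cofactors Cᵢⱼ = (-1)ⁱ⁺ʲ·Mᵢⱼ:
C = 
  [-17, -12, -14]
  [-11,  -2,  14]
  [ -4,  26,  14]

adj(A) = Cᵀ:
adj(A) = 
  [-17, -11,  -4]
  [-12,  -2,  26]
  [-14,  14,  14]

A⁻¹ = (1/98) · adj(A):
A⁻¹ = 
  [-17/98, -11/98,  -2/49]
  [ -6/49,  -1/49,  13/49]
  [  -1/7,    1/7,    1/7]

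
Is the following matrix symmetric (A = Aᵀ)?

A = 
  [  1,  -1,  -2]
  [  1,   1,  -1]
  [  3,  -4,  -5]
No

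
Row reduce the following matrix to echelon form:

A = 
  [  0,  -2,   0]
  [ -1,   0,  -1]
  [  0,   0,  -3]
Row operations:
Swap R1 ↔ R2

Resulting echelon form:
REF = 
  [ -1,   0,  -1]
  [  0,  -2,   0]
  [  0,   0,  -3]

Rank = 3 (number of non-zero pivot rows).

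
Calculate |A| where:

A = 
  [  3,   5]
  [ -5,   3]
34

For a 2×2 matrix, det = ad - bc = (3)(3) - (5)(-5) = 34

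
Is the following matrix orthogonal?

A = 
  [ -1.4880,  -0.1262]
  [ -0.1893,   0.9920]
No

AᵀA = 
  [  2.2500,   0]
  [  0,   1]
≠ I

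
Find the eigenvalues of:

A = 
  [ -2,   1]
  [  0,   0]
tr(A) = -2, det(A) = 0
Characteristic polynomial: λ² - tr(A)λ + det(A) = λ² + 2λ
λ² + 2λ = λ(λ + 2)

λ = 0, -2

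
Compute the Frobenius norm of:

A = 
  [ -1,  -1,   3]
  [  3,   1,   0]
||A||_F = 4.583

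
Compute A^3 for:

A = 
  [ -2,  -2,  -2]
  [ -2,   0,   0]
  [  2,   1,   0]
A^3 = 
  [ -4,  -4,  -8]
  [ -8,  -4,  -8]
  [ 12,   8,  12]

A² = A·A:
A²[1,1] = (-2)(-2) + (-2)(-2) + (-2)(2) = 4
A²[1,2] = (-2)(-2) + (-2)(0) + (-2)(1) = 2
A²[1,3] = (-2)(-2) + (-2)(0) + (-2)(0) = 4
A²[2,1] = (-2)(-2) + (0)(-2) + (0)(2) = 4
A²[2,2] = (-2)(-2) + (0)(0) + (0)(1) = 4
A²[2,3] = (-2)(-2) + (0)(0) + (0)(0) = 4
A²[3,1] = (2)(-2) + (1)(-2) + (0)(2) = -6
A²[3,2] = (2)(-2) + (1)(0) + (0)(1) = -4
A²[3,3] = (2)(-2) + (1)(0) + (0)(0) = -4
A² = 
  [  4,   2,   4]
  [  4,   4,   4]
  [ -6,  -4,  -4]

A^3 = A^2·A:
A^3[1,1] = (4)(-2) + (2)(-2) + (4)(2) = -4
A^3[1,2] = (4)(-2) + (2)(0) + (4)(1) = -4
A^3[1,3] = (4)(-2) + (2)(0) + (4)(0) = -8
A^3[2,1] = (4)(-2) + (4)(-2) + (4)(2) = -8
A^3[2,2] = (4)(-2) + (4)(0) + (4)(1) = -4
A^3[2,3] = (4)(-2) + (4)(0) + (4)(0) = -8
A^3[3,1] = (-6)(-2) + (-4)(-2) + (-4)(2) = 12
A^3[3,2] = (-6)(-2) + (-4)(0) + (-4)(1) = 8
A^3[3,3] = (-6)(-2) + (-4)(0) + (-4)(0) = 12
A^3 = 
  [ -4,  -4,  -8]
  [ -8,  -4,  -8]
  [ 12,   8,  12]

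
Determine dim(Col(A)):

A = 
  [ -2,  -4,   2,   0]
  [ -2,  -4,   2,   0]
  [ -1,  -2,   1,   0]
Row reduce:
R2 → R2 - (1)·R1
R3 → R3 - (1/2)·R1
REF = 
  [ -2,  -4,   2,   0]
  [  0,   0,   0,   0]
  [  0,   0,   0,   0]
Pivot columns: 1 → 1 pivot.
dim(Col(A)) = number of pivot columns = 1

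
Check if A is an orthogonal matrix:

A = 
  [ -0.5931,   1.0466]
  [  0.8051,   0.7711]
No

AᵀA = 
  [  1,   0.0001]
  [  0.0001,   1.6900]
≠ I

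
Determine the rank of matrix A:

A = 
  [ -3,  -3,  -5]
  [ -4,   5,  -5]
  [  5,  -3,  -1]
Row reduce:
R2 → R2 - (4/3)·R1
R3 → R3 + (5/3)·R1
R3 → R3 + (8/9)·R2
REF = 
  [     -3,      -3,      -5]
  [      0,       9,     5/3]
  [      0,       0, -212/27]
Pivot columns: 1, 2, 3 → 3 pivots.

rank(A) = 3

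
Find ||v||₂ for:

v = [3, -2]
3.606

||v||₂ = √((3)² + (-2)²) = √13 = 3.606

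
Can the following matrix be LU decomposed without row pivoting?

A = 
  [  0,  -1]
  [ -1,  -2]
No.
A[1,1] = 0 but A[2,1] = -1 ≠ 0. Any LU with L unit lower triangular has (LU)[1,1] = U[1,1] and (LU)[2,1] = L[2,1]·U[1,1]; matching A forces U[1,1] = 0, which then forces (LU)[2,1] = 0 ≠ -1. A row swap (pivoting) is required.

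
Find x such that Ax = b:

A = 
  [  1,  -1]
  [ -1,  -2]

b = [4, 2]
x = [2, -2]

Row reduce the augmented matrix [A|b]:
R2 → R2 + (1)·R1
REF = 
  [  1,  -1,   4]
  [  0,  -3,   6]

Back-substitution:
x₂ = 6 / (-3) = -2
x₁ = (4 - (-1)(-2)) / 1 = 2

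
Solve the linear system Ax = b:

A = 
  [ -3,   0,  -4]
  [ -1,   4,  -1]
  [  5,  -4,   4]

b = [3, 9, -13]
Row reduce the augmented matrix [A|b]:
R2 → R2 - (1/3)·R1
R3 → R3 + (5/3)·R1
R3 → R3 + (1)·R2
REF = 
  [  -3,    0,   -4,    3]
  [   0,    4,  1/3,    8]
  [   0,    0, -7/3,    0]

Back-substitution:
x₃ = 0 / (-7/3) = 0
x₂ = (8 - (1/3)(0)) / 4 = 2
x₁ = (3 - (0)(2) - (-4)(0)) / (-3) = -1

x = [-1, 2, 0]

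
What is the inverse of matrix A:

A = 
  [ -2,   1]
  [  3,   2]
det(A) = (-2)(2) - (1)(3) = -7
For a 2×2 matrix, A⁻¹ = (1/det(A)) · [[d, -b], [-c, a]]
    = (-1/7) · [[2, -1], [-3, -2]]

A⁻¹ = 
  [-2/7,  1/7]
  [ 3/7,  2/7]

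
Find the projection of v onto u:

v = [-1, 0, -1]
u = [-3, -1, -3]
proj_u(v) = [-18/19, -6/19, -18/19]

v·u = (-1)(-3) + (0)(-1) + (-1)(-3) = 6
u·u = (-3)² + (-1)² + (-3)² = 19
proj_u(v) = (v·u / u·u) × u = (6/19) × u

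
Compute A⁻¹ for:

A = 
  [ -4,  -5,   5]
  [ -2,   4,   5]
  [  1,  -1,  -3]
det(A) = (-4)·((4)(-3) - (5)(-1)) - (-5)·((-2)(-3) - (5)(1)) + (5)·((-2)(-1) - (4)(1))
  = (-4)(-7) - (-5)(1) + (5)(-2)
  = 23
det(A) = 23 ≠ 0, so A is invertible.

Cofactors Cᵢⱼ = (-1)ⁱ⁺ʲ·Mᵢⱼ:
C = 
  [ -7,  -1,  -2]
  [-20,   7,  -9]
  [-45,  10, -26]

adj(A) = Cᵀ:
adj(A) = 
  [ -7, -20, -45]
  [ -1,   7,  10]
  [ -2,  -9, -26]

A⁻¹ = (1/23) · adj(A):
A⁻¹ = 
  [ -7/23, -20/23, -45/23]
  [ -1/23,   7/23,  10/23]
  [ -2/23,  -9/23, -26/23]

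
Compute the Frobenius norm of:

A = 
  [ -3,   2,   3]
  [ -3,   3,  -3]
||A||_F = 7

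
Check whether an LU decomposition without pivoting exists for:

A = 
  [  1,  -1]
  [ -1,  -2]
Yes.
A[1,1] = 1 ≠ 0, so Gaussian elimination proceeds without a row swap: multiplier ℓ₂₁ = (-1)/(1) = -1, and U[2,2] = -2 - (-1)(-1) = -3.
L = 
  [  1,   0]
  [ -1,   1]
U = 
  [  1,  -1]
  [  0,  -3]
Check row 2 of LU: [(-1)(1), (-1)(-1) + (-3)] = [-1, -2] = row 2 of A ✓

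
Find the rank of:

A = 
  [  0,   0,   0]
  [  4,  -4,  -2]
Row reduce:
Swap R1 ↔ R2
REF = 
  [  4,  -4,  -2]
  [  0,   0,   0]
Pivot columns: 1 → 1 pivot.

rank(A) = 1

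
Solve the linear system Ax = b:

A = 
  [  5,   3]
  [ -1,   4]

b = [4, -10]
x = [2, -2]

Row reduce the augmented matrix [A|b]:
R2 → R2 + (1/5)·R1
REF = 
  [    5,     3,     4]
  [    0,  23/5, -46/5]

Back-substitution:
x₂ = (-46/5) / (23/5) = -2
x₁ = (4 - (3)(-2)) / 5 = 2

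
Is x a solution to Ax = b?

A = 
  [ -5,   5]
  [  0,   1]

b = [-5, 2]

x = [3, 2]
Yes

Ax = [-5, 2] = b ✓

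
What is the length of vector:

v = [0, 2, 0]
2

||v||₂ = √((0)² + (2)² + (0)²) = √4 = 2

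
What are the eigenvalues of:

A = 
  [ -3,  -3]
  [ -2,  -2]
λ = 0, -5

tr(A) = -5, det(A) = 0
Characteristic polynomial: λ² - tr(A)λ + det(A) = λ² + 5λ
λ² + 5λ = λ(λ + 5)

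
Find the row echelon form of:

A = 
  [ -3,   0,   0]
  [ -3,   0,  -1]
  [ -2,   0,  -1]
Row operations:
R2 → R2 - (1)·R1
R3 → R3 - (2/3)·R1
R3 → R3 - (1)·R2

Resulting echelon form:
REF = 
  [ -3,   0,   0]
  [  0,   0,  -1]
  [  0,   0,   0]

Rank = 2 (number of non-zero pivot rows).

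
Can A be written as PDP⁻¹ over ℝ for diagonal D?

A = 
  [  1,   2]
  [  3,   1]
Yes

tr(A) = 2, det(A) = -5
Characteristic polynomial: λ² - tr(A)λ + det(A) = λ² - 2λ - 5
λ² - 2λ - 5 = 0  ⇒  λ = (2 ± √((-2)² - 4·(-5)))/2 = (2 ± √(24))/2
  = 1 + √6,  1 - √6
Eigenvalues: 1 + √6, 1 - √6  (≈ 3.449, -1.449)
The two irrational eigenvalues are distinct (simple), so each has alg. mult. = geom. mult. = 1.
Sum of geometric multiplicities equals n, so A has n independent eigenvectors.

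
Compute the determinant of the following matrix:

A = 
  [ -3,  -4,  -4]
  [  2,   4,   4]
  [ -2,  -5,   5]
Cofactor expansion along row 1:
det(A) = (-3)·((4)(5) - (4)(-5)) - (-4)·((2)(5) - (4)(-2)) + (-4)·((2)(-5) - (4)(-2))
  = (-3)(40) - (-4)(18) + (-4)(-2)
  = -40

det(A) = -40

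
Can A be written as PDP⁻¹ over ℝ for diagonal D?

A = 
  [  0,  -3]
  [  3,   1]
No

tr(A) = 1, det(A) = 9
Characteristic polynomial: λ² - tr(A)λ + det(A) = λ² - λ + 9
λ² - λ + 9 = 0  ⇒  λ = (1 ± √((-1)² - 4·(9)))/2 = (1 ± √(-35))/2
  = (1 + i√35)/2,  (1 - i√35)/2
Eigenvalues: (1 + i√35)/2, (1 - i√35)/2  (≈ 0.5 + 2.958i, 0.5 - 2.958i)
Has complex eigenvalues (not diagonalizable over ℝ).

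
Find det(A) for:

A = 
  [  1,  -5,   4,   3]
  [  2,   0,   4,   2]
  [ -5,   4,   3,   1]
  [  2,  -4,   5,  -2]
-772

Cofactor expansion along row 1: det(A) = a₁₁M₁₁ - a₁₂M₁₂ + a₁₃M₁₃ - a₁₄M₁₄

M₁₁ = det[[0, 4, 2]; [4, 3, 1]; [-4, 5, -2]]
  = (0)·((3)(-2) - (1)(5)) - (4)·((4)(-2) - (1)(-4)) + (2)·((4)(5) - (3)(-4))
  = (0)(-11) - (4)(-4) + (2)(32)
  = 80
M₁₂ = det[[2, 4, 2]; [-5, 3, 1]; [2, 5, -2]]
  = (2)·((3)(-2) - (1)(5)) - (4)·((-5)(-2) - (1)(2)) + (2)·((-5)(5) - (3)(2))
  = (2)(-11) - (4)(8) + (2)(-31)
  = -116
M₁₃ = det[[2, 0, 2]; [-5, 4, 1]; [2, -4, -2]]
  = (2)·((4)(-2) - (1)(-4)) - (0)·((-5)(-2) - (1)(2)) + (2)·((-5)(-4) - (4)(2))
  = (2)(-4) - (0)(8) + (2)(12)
  = 16
M₁₄ = det[[2, 0, 4]; [-5, 4, 3]; [2, -4, 5]]
  = (2)·((4)(5) - (3)(-4)) - (0)·((-5)(5) - (3)(2)) + (4)·((-5)(-4) - (4)(2))
  = (2)(32) - (0)(-31) + (4)(12)
  = 112

det(A) = (1)(80) - (-5)(-116) + (4)(16) - (3)(112) = -772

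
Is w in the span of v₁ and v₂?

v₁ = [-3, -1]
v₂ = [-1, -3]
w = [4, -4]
Yes

Form the augmented matrix and row-reduce:
[v₁|v₂|w] = 
  [ -3,  -1,   4]
  [ -1,  -3,  -4]
R2 → R2 - (1/3)·R1
REF = 
  [   -3,    -1,     4]
  [    0,  -8/3, -16/3]

No row of the form [0 0 | nonzero], so the system is consistent. Back-substitution gives c₁ = -2, c₂ = 2: w = (-2)·v₁ + (2)·v₂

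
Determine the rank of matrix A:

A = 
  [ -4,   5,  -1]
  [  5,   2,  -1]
Row reduce:
R2 → R2 + (5/4)·R1
REF = 
  [  -4,    5,   -1]
  [   0, 33/4, -9/4]
Pivot columns: 1, 2 → 2 pivots.

rank(A) = 2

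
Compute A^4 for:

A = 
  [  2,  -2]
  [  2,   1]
A² = A·A:
A²[1,1] = (2)(2) + (-2)(2) = 0
A²[1,2] = (2)(-2) + (-2)(1) = -6
A²[2,1] = (2)(2) + (1)(2) = 6
A²[2,2] = (2)(-2) + (1)(1) = -3
A² = 
  [  0,  -6]
  [  6,  -3]

A^3 = A^2·A:
A^3[1,1] = (0)(2) + (-6)(2) = -12
A^3[1,2] = (0)(-2) + (-6)(1) = -6
A^3[2,1] = (6)(2) + (-3)(2) = 6
A^3[2,2] = (6)(-2) + (-3)(1) = -15
A^3 = 
  [-12,  -6]
  [  6, -15]

A^4 = A^3·A:
A^4[1,1] = (-12)(2) + (-6)(2) = -36
A^4[1,2] = (-12)(-2) + (-6)(1) = 18
A^4[2,1] = (6)(2) + (-15)(2) = -18
A^4[2,2] = (6)(-2) + (-15)(1) = -27
A^4 = 
  [-36,  18]
  [-18, -27]

Therefore
A^4 = 
  [-36,  18]
  [-18, -27]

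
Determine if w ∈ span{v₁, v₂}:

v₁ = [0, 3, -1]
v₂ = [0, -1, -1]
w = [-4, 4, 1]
No

Form the augmented matrix and row-reduce:
[v₁|v₂|w] = 
  [  0,   0,  -4]
  [  3,  -1,   4]
  [ -1,  -1,   1]
Swap R1 ↔ R2
R3 → R3 + (1/3)·R1
Swap R2 ↔ R3
REF = 
  [   3,   -1,    4]
  [   0, -4/3,  7/3]
  [   0,    0,   -4]

Row 3 reads [0 0 | -4], i.e. 0 = -4, so the system is inconsistent and w ∉ span{v₁, v₂}.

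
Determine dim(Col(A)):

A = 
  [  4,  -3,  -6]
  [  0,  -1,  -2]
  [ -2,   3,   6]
Row reduce:
R3 → R3 + (1/2)·R1
R3 → R3 + (3/2)·R2
REF = 
  [  4,  -3,  -6]
  [  0,  -1,  -2]
  [  0,   0,   0]
Pivot columns: 1, 2 → 2 pivots.
dim(Col(A)) = number of pivot columns = 2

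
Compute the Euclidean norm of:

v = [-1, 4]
4.123

||v||₂ = √((-1)² + (4)²) = √17 = 4.123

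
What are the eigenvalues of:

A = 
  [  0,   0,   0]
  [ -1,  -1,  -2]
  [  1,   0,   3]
λ = 0, 3, -1

Characteristic polynomial: det(λI - A) = λ³ - 2λ² - 3λ
The constant term is 0, so λ = 0 is a root: p(λ) = λ(λ² - 2λ - 3)
λ² - 2λ - 3 = (λ + 1)(λ - 3)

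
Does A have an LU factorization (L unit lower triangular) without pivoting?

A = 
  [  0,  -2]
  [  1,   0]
No.
A[1,1] = 0 but A[2,1] = 1 ≠ 0. Any LU with L unit lower triangular has (LU)[1,1] = U[1,1] and (LU)[2,1] = L[2,1]·U[1,1]; matching A forces U[1,1] = 0, which then forces (LU)[2,1] = 0 ≠ 1. A row swap (pivoting) is required.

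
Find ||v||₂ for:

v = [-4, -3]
5

||v||₂ = √((-4)² + (-3)²) = √25 = 5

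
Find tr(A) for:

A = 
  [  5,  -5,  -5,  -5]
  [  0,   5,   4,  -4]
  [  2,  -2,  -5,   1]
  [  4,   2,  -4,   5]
10

tr(A) = 5 + 5 + -5 + 5 = 10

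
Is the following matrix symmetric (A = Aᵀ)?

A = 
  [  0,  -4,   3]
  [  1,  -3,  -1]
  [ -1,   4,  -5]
No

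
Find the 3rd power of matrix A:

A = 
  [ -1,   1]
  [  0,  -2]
A² = A·A:
A²[1,1] = (-1)(-1) + (1)(0) = 1
A²[1,2] = (-1)(1) + (1)(-2) = -3
A²[2,1] = (0)(-1) + (-2)(0) = 0
A²[2,2] = (0)(1) + (-2)(-2) = 4
A² = 
  [  1,  -3]
  [  0,   4]

A^3 = A^2·A:
A^3[1,1] = (1)(-1) + (-3)(0) = -1
A^3[1,2] = (1)(1) + (-3)(-2) = 7
A^3[2,1] = (0)(-1) + (4)(0) = 0
A^3[2,2] = (0)(1) + (4)(-2) = -8
A^3 = 
  [ -1,   7]
  [  0,  -8]

Therefore
A^3 = 
  [ -1,   7]
  [  0,  -8]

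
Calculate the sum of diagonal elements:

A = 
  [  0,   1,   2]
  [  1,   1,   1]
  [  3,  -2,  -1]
0

tr(A) = 0 + 1 + -1 = 0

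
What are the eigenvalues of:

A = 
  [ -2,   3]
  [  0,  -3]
tr(A) = -5, det(A) = 6
Characteristic polynomial: λ² - tr(A)λ + det(A) = λ² + 5λ + 6
λ² + 5λ + 6 = (λ + 3)(λ + 2)

λ = -2, -3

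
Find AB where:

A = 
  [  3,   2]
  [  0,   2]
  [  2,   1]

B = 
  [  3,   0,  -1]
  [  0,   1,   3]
AB = 
  [  9,   2,   3]
  [  0,   2,   6]
  [  6,   1,   1]

A is 3×2 and B is 2×3, so AB is 3×3. Each entry is (row of A)·(column of B):
AB[1,1] = (3)(3) + (2)(0) = 9
AB[1,2] = (3)(0) + (2)(1) = 2
AB[1,3] = (3)(-1) + (2)(3) = 3
AB[2,1] = (0)(3) + (2)(0) = 0
AB[2,2] = (0)(0) + (2)(1) = 2
AB[2,3] = (0)(-1) + (2)(3) = 6
AB[3,1] = (2)(3) + (1)(0) = 6
AB[3,2] = (2)(0) + (1)(1) = 1
AB[3,3] = (2)(-1) + (1)(3) = 1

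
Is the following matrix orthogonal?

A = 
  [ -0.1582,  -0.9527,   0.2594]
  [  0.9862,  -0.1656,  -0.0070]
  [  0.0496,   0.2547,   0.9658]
Yes

AᵀA = 
  [  1.0001,   0,   0]
  [  0,   0.9999,   0]
  [  0,   0,   1.0001]
≈ I (equal to I up to the 4-dp rounding of the entries)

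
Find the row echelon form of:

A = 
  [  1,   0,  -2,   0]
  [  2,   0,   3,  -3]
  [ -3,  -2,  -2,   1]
Row operations:
R2 → R2 - (2)·R1
R3 → R3 + (3)·R1
Swap R2 ↔ R3

Resulting echelon form:
REF = 
  [  1,   0,  -2,   0]
  [  0,  -2,  -8,   1]
  [  0,   0,   7,  -3]

Rank = 3 (number of non-zero pivot rows).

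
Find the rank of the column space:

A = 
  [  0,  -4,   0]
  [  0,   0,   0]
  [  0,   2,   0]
dim(Col(A)) = 1

Row reduce:
R3 → R3 + (1/2)·R1
REF = 
  [  0,  -4,   0]
  [  0,   0,   0]
  [  0,   0,   0]
Pivot columns: 2 → 1 pivot.
dim(Col(A)) = number of pivot columns = 1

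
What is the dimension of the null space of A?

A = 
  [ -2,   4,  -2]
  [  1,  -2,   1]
nullity(A) = 2

Row reduce:
R2 → R2 + (1/2)·R1
REF = 
  [ -2,   4,  -2]
  [  0,   0,   0]
Pivot columns: 1 → 1 pivot.
rank(A) = 1, so nullity(A) = 3 - 1 = 2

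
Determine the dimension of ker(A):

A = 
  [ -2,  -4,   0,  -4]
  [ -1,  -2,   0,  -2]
nullity(A) = 3

Row reduce:
R2 → R2 - (1/2)·R1
REF = 
  [ -2,  -4,   0,  -4]
  [  0,   0,   0,   0]
Pivot columns: 1 → 1 pivot.
rank(A) = 1, so nullity(A) = 4 - 1 = 3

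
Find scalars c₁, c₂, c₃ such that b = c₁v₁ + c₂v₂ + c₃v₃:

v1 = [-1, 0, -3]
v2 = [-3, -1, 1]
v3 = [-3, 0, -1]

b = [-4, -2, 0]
c1 = 1, c2 = 2, c3 = -1

b = 1·v1 + 2·v2 + -1·v3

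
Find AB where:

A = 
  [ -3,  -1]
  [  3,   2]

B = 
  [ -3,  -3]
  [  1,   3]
AB = 
  [  8,   6]
  [ -7,  -3]

A is 2×2 and B is 2×2, so AB is 2×2. Each entry is (row of A)·(column of B):
AB[1,1] = (-3)(-3) + (-1)(1) = 8
AB[1,2] = (-3)(-3) + (-1)(3) = 6
AB[2,1] = (3)(-3) + (2)(1) = -7
AB[2,2] = (3)(-3) + (2)(3) = -3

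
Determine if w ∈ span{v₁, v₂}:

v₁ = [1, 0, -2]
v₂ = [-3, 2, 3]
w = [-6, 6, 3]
Yes

Form the augmented matrix and row-reduce:
[v₁|v₂|w] = 
  [  1,  -3,  -6]
  [  0,   2,   6]
  [ -2,   3,   3]
R3 → R3 + (2)·R1
R3 → R3 + (3/2)·R2
REF = 
  [  1,  -3,  -6]
  [  0,   2,   6]
  [  0,   0,   0]

No row of the form [0 0 | nonzero], so the system is consistent. Back-substitution gives c₁ = 3, c₂ = 3: w = (3)·v₁ + (3)·v₂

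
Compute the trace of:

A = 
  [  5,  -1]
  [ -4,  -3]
2

tr(A) = 5 + -3 = 2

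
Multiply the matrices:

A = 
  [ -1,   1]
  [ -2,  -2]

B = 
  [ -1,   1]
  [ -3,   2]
A is 2×2 and B is 2×2, so AB is 2×2. Each entry is (row of A)·(column of B):
AB[1,1] = (-1)(-1) + (1)(-3) = -2
AB[1,2] = (-1)(1) + (1)(2) = 1
AB[2,1] = (-2)(-1) + (-2)(-3) = 8
AB[2,2] = (-2)(1) + (-2)(2) = -6

AB = 
  [ -2,   1]
  [  8,  -6]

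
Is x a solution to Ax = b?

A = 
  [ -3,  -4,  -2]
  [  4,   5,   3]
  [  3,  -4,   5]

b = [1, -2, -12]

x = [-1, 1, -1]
Yes

Ax = [1, -2, -12] = b ✓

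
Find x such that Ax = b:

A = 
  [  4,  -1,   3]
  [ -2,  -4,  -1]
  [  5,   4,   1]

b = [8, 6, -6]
Row reduce the augmented matrix [A|b]:
R2 → R2 + (1/2)·R1
R3 → R3 - (5/4)·R1
R3 → R3 + (7/6)·R2
REF = 
  [    4,    -1,     3,     8]
  [    0,  -9/2,   1/2,    10]
  [    0,     0, -13/6, -13/3]

Back-substitution:
x₃ = (-13/3) / (-13/6) = 2
x₂ = (10 - (1/2)(2)) / (-9/2) = -2
x₁ = (8 - (-1)(-2) - (3)(2)) / 4 = 0

x = [0, -2, 2]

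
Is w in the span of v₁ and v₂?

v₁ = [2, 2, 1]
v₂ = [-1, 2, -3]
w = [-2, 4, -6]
Yes

Form the augmented matrix and row-reduce:
[v₁|v₂|w] = 
  [  2,  -1,  -2]
  [  2,   2,   4]
  [  1,  -3,  -6]
R2 → R2 - (1)·R1
R3 → R3 - (1/2)·R1
R3 → R3 + (5/6)·R2
REF = 
  [  2,  -1,  -2]
  [  0,   3,   6]
  [  0,   0,   0]

No row of the form [0 0 | nonzero], so the system is consistent. Back-substitution gives c₁ = 0, c₂ = 2: w = (0)·v₁ + (2)·v₂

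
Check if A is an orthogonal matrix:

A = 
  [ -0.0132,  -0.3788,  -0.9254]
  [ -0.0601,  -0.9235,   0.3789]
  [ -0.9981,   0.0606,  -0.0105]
Yes

AᵀA = 
  [  1,   0,  -0.0001]
  [  0,   1,   0]
  [ -0.0001,   0,   1]
≈ I (equal to I up to the 4-dp rounding of the entries)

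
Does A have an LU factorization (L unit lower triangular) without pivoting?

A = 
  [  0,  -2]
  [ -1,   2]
No.
A[1,1] = 0 but A[2,1] = -1 ≠ 0. Any LU with L unit lower triangular has (LU)[1,1] = U[1,1] and (LU)[2,1] = L[2,1]·U[1,1]; matching A forces U[1,1] = 0, which then forces (LU)[2,1] = 0 ≠ -1. A row swap (pivoting) is required.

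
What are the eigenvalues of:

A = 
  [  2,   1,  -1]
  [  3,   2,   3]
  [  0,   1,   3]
Characteristic polynomial: det(λI - A) = λ³ - 7λ² + 10λ + 6
Testing integer divisors of the constant term: p(3) = 0, so (λ - 3) is a factor:
p(λ) = (λ - 3)(λ² - 4λ - 2)
λ² - 4λ - 2 = 0  ⇒  λ = (4 ± √((-4)² - 4·(-2)))/2 = (4 ± √(24))/2
  = 2 + √6,  2 - √6

λ = 3, 2 + √6, 2 - √6  (≈ 3, 4.449, -0.4495)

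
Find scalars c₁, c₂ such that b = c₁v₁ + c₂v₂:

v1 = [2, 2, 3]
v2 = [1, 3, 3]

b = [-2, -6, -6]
c1 = 0, c2 = -2

b = 0·v1 + -2·v2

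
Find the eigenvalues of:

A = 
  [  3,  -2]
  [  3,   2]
λ = (5 + i√23)/2, (5 - i√23)/2  (≈ 2.5 + 2.398i, 2.5 - 2.398i)

tr(A) = 5, det(A) = 12
Characteristic polynomial: λ² - tr(A)λ + det(A) = λ² - 5λ + 12
λ² - 5λ + 12 = 0  ⇒  λ = (5 ± √((-5)² - 4·(12)))/2 = (5 ± √(-23))/2
  = (5 + i√23)/2,  (5 - i√23)/2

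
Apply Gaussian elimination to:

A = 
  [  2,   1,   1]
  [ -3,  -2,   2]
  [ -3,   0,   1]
Row operations:
R2 → R2 + (3/2)·R1
R3 → R3 + (3/2)·R1
R3 → R3 + (3)·R2

Resulting echelon form:
REF = 
  [   2,    1,    1]
  [   0, -1/2,  7/2]
  [   0,    0,   13]

Rank = 3 (number of non-zero pivot rows).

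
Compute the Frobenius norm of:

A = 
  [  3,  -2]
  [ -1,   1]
||A||_F = 3.873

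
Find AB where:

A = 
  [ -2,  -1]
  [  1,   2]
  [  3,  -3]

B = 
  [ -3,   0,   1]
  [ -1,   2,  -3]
A is 3×2 and B is 2×3, so AB is 3×3. Each entry is (row of A)·(column of B):
AB[1,1] = (-2)(-3) + (-1)(-1) = 7
AB[1,2] = (-2)(0) + (-1)(2) = -2
AB[1,3] = (-2)(1) + (-1)(-3) = 1
AB[2,1] = (1)(-3) + (2)(-1) = -5
AB[2,2] = (1)(0) + (2)(2) = 4
AB[2,3] = (1)(1) + (2)(-3) = -5
AB[3,1] = (3)(-3) + (-3)(-1) = -6
AB[3,2] = (3)(0) + (-3)(2) = -6
AB[3,3] = (3)(1) + (-3)(-3) = 12

AB = 
  [  7,  -2,   1]
  [ -5,   4,  -5]
  [ -6,  -6,  12]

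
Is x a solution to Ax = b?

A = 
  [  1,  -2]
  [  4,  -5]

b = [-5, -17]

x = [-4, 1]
No

Ax = [-6, -21] ≠ b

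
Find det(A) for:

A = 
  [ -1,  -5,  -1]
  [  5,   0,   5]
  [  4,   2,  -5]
-225

Cofactor expansion along row 1:
det(A) = (-1)·((0)(-5) - (5)(2)) - (-5)·((5)(-5) - (5)(4)) + (-1)·((5)(2) - (0)(4))
  = (-1)(-10) - (-5)(-45) + (-1)(10)
  = -225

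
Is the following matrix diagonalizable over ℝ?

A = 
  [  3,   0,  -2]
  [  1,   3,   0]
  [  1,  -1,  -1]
Yes

Characteristic polynomial: det(λI - A) = λ³ - 5λ² + 5λ + 1
By the rational root theorem any rational root is an integer dividing 1; none of those is a root, so p(λ) has no rational roots and hence (being an irreducible cubic) no repeated roots.
Discriminant of the cubic: Δ = 148
Δ > 0 ⇒ three distinct real eigenvalues: λ ≈ -0.1701, 1.689, 3.481
Three distinct real eigenvalues, so A has 3 independent eigenvectors.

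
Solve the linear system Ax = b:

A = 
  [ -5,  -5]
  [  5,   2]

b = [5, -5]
x = [-1, 0]

Row reduce the augmented matrix [A|b]:
R2 → R2 + (1)·R1
REF = 
  [ -5,  -5,   5]
  [  0,  -3,   0]

Back-substitution:
x₂ = 0 / (-3) = 0
x₁ = (5 - (-5)(0)) / (-5) = -1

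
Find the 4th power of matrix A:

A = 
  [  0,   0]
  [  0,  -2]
A² = A·A:
A²[1,1] = (0)(0) + (0)(0) = 0
A²[1,2] = (0)(0) + (0)(-2) = 0
A²[2,1] = (0)(0) + (-2)(0) = 0
A²[2,2] = (0)(0) + (-2)(-2) = 4
A² = 
  [  0,   0]
  [  0,   4]

A^3 = A^2·A:
A^3[1,1] = (0)(0) + (0)(0) = 0
A^3[1,2] = (0)(0) + (0)(-2) = 0
A^3[2,1] = (0)(0) + (4)(0) = 0
A^3[2,2] = (0)(0) + (4)(-2) = -8
A^3 = 
  [  0,   0]
  [  0,  -8]

A^4 = A^3·A:
A^4[1,1] = (0)(0) + (0)(0) = 0
A^4[1,2] = (0)(0) + (0)(-2) = 0
A^4[2,1] = (0)(0) + (-8)(0) = 0
A^4[2,2] = (0)(0) + (-8)(-2) = 16
A^4 = 
  [  0,   0]
  [  0,  16]

Therefore
A^4 = 
  [  0,   0]
  [  0,  16]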